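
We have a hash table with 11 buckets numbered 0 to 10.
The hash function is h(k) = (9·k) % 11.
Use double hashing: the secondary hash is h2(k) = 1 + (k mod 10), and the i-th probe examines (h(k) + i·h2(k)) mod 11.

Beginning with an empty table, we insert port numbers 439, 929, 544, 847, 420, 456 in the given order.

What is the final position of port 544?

439: h=2 => slot 2
929: h=1 => slot 1
544: h=1, h2=5, probe 1,6 => slot 6
847: h=0 => slot 0
420: h=7 => slot 7
456: h=1, h2=7, probe 1,8 => slot 8
Table: [847, 929, 439, _, _, _, 544, 420, 456, _, _]

6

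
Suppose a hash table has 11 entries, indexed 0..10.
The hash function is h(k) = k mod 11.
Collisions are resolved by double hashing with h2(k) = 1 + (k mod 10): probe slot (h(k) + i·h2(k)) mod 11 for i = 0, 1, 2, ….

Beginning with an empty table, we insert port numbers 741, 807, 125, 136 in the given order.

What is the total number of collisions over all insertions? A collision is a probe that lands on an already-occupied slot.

3

741: h=4 → slot 4
807: h=4, h2=8, probe 4,1 → slot 1
125: h=4, h2=6, probe 4,10 → slot 10
136: h=4, h2=7, probe 4,0 → slot 0
Table: [136, 807, _, _, 741, _, _, _, _, _, 125]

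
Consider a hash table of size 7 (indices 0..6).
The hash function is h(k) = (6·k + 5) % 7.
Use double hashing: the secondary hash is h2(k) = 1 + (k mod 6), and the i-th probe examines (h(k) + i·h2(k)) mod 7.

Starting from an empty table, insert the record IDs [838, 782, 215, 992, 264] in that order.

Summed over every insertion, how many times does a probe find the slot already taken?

838: h=0 => slot 0
782: h=0, h2=3, probe 0,3 => slot 3
215: h=0, h2=6, probe 0,6 => slot 6
992: h=0, h2=3, probe 0,3,6,2 => slot 2
264: h=0, h2=1, probe 0,1 => slot 1
Table: [838, 264, 992, 782, ∅, ∅, 215]

6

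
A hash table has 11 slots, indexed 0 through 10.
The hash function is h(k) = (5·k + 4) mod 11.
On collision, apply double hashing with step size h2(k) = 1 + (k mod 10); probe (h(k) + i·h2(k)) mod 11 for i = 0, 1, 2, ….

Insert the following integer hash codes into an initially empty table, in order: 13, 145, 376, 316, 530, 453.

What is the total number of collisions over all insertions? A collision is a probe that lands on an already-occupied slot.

4

13 hashes to 3; slot 3 is free -> place at 3.
145 hashes to 3, h2=6; 3 taken -> place at 9.
376 hashes to 3, h2=7; 3 taken -> place at 10.
316 hashes to 0; slot 0 is free -> place at 0.
530 hashes to 3, h2=1; 3 taken -> place at 4.
453 hashes to 3, h2=4; 3 taken -> place at 7.
Table: [316, ., ., 13, 530, ., ., 453, ., 145, 376]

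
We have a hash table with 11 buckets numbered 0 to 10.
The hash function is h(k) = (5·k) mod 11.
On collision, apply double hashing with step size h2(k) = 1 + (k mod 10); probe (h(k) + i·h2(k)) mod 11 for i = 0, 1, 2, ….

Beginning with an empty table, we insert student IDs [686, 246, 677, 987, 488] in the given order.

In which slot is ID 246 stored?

686 hashes to 9; slot 9 is free → place at 9.
246 hashes to 9, h2=7; 9 taken → place at 5.
677 hashes to 8; slot 8 is free → place at 8.
987 hashes to 7; slot 7 is free → place at 7.
488 hashes to 9, h2=9; 9,7,5 taken → place at 3.
Table: [_, _, _, 488, _, 246, _, 987, 677, 686, _]

5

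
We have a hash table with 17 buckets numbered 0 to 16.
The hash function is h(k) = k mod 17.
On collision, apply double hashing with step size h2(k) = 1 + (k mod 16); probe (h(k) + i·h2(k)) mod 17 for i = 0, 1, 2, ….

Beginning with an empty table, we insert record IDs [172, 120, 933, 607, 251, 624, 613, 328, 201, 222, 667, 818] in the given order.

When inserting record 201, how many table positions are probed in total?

172: h=2 -> slot 2
120: h=1 -> slot 1
933: h=15 -> slot 15
607: h=12 -> slot 12
251: h=13 -> slot 13
624: h=12, h2=1, probe 12,13,14 -> slot 14
613: h=1, h2=6, probe 1,7 -> slot 7
328: h=5 -> slot 5
201: h=14, h2=10, probe 14,7,0 -> slot 0
222: h=1, h2=15, probe 1,16 -> slot 16
667: h=4 -> slot 4
818: h=2, h2=3, probe 2,5,8 -> slot 8
Table: [201, 120, 172, —, 667, 328, —, 613, 818, —, —, —, 607, 251, 624, 933, 222]

3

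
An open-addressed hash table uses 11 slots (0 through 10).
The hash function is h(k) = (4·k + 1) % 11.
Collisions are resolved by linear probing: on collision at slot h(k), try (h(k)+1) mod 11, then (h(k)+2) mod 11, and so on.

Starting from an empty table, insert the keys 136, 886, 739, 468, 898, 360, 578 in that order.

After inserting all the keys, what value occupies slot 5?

578

136 hashes to 6; slot 6 is free => place at 6.
886 hashes to 3; slot 3 is free => place at 3.
739 hashes to 9; slot 9 is free => place at 9.
468 hashes to 3; 3 taken => place at 4.
898 hashes to 7; slot 7 is free => place at 7.
360 hashes to 0; slot 0 is free => place at 0.
578 hashes to 3; 3,4 taken => place at 5.
Table: [360, —, —, 886, 468, 578, 136, 898, —, 739, —]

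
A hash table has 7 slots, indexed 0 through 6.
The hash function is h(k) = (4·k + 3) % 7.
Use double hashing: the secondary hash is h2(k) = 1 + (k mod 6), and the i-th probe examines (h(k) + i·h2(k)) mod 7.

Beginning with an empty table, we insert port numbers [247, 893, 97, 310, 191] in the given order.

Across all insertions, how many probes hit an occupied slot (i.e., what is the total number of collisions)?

2

247 hashes to 4; slot 4 is free -> place at 4.
893 hashes to 5; slot 5 is free -> place at 5.
97 hashes to 6; slot 6 is free -> place at 6.
310 hashes to 4, h2=5; 4 taken -> place at 2.
191 hashes to 4, h2=6; 4 taken -> place at 3.
Table: [-, -, 310, 191, 247, 893, 97]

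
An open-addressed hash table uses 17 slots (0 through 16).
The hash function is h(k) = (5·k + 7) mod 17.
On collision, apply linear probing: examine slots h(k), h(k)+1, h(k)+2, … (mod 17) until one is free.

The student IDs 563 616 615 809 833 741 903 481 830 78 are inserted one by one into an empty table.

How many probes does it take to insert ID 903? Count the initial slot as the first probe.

Insert 563: h=0, slot 0 empty => index 0.
Insert 616: h=10, slot 10 empty => index 10.
Insert 615: h=5, slot 5 empty => index 5.
Insert 809: h=6, slot 6 empty => index 6.
Insert 833: h=7, slot 7 empty => index 7.
Insert 741: h=6, slots 6,7 occupied => index 8.
Insert 903: h=0, slot 0 occupied => index 1.
Insert 481: h=15, slot 15 empty => index 15.
Insert 830: h=9, slot 9 empty => index 9.
Insert 78: h=6, slots 6,7,8,9,10 occupied => index 11.
Table: [563, 903, ., ., ., 615, 809, 833, 741, 830, 616, 78, ., ., ., 481, .]

2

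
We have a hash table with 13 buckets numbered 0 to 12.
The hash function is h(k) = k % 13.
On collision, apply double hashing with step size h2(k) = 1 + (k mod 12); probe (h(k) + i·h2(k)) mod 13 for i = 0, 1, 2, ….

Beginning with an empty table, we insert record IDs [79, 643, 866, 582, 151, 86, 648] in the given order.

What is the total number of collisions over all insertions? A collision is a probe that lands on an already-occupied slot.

79 hashes to 1; slot 1 is free → place at 1.
643 hashes to 6; slot 6 is free → place at 6.
866 hashes to 8; slot 8 is free → place at 8.
582 hashes to 10; slot 10 is free → place at 10.
151 hashes to 8, h2=8; 8 taken → place at 3.
86 hashes to 8, h2=3; 8 taken → place at 11.
648 hashes to 11, h2=1; 11 taken → place at 12.
Table: [-, 79, -, 151, -, -, 643, -, 866, -, 582, 86, 648]

3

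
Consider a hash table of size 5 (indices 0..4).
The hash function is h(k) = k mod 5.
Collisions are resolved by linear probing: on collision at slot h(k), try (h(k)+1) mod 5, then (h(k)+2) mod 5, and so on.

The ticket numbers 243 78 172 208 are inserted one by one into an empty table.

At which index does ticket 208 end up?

0

243: h=3 => slot 3
78: h=3, probe 3,4 => slot 4
172: h=2 => slot 2
208: h=3, probe 3,4,0 => slot 0
Table: [208, ∅, 172, 243, 78]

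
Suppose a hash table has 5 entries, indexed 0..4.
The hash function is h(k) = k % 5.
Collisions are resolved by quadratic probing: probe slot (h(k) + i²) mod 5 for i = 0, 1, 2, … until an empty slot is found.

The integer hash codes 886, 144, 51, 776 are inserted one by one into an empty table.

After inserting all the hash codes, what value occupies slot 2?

51

Insert 886: h=1, slot 1 empty → index 1.
Insert 144: h=4, slot 4 empty → index 4.
Insert 51: h=1, slot 1 occupied → index 2.
Insert 776: h=1, slots 1,2 occupied → index 0.
Table: [776, 886, 51, _, 144]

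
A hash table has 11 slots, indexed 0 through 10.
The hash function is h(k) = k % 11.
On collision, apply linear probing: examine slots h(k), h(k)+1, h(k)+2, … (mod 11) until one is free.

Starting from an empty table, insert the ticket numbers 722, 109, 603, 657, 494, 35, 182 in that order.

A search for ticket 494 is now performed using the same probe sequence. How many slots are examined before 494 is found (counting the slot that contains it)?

2

722 hashes to 7; slot 7 is free → place at 7.
109 hashes to 10; slot 10 is free → place at 10.
603 hashes to 9; slot 9 is free → place at 9.
657 hashes to 8; slot 8 is free → place at 8.
494 hashes to 10; 10 taken → place at 0.
35 hashes to 2; slot 2 is free → place at 2.
182 hashes to 6; slot 6 is free → place at 6.
Table: [494, ., 35, ., ., ., 182, 722, 657, 603, 109]
Lookup 494: h=10, probe 10,0 → found at 0.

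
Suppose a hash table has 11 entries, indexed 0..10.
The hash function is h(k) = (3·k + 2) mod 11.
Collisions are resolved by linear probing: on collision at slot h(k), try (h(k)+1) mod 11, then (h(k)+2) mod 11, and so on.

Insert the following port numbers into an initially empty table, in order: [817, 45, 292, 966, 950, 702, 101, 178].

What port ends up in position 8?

Insert 817: h=0, slot 0 empty -> index 0.
Insert 45: h=5, slot 5 empty -> index 5.
Insert 292: h=9, slot 9 empty -> index 9.
Insert 966: h=7, slot 7 empty -> index 7.
Insert 950: h=3, slot 3 empty -> index 3.
Insert 702: h=7, slot 7 occupied -> index 8.
Insert 101: h=8, slots 8,9 occupied -> index 10.
Insert 178: h=8, slots 8,9,10,0 occupied -> index 1.
Table: [817, 178, —, 950, —, 45, —, 966, 702, 292, 101]

702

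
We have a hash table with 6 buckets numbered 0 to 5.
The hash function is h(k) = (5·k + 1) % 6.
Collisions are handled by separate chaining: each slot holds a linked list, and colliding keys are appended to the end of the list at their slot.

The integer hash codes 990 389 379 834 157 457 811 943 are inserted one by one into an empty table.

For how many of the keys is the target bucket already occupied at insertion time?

Insert 990: h=1, bucket 1 empty → new chain.
Insert 389: h=2, bucket 2 empty → new chain.
Insert 379: h=0, bucket 0 empty → new chain.
Insert 834: h=1, bucket 1 nonempty → append to chain.
Insert 157: h=0, bucket 0 nonempty → append to chain.
Insert 457: h=0, bucket 0 nonempty → append to chain.
Insert 811: h=0, bucket 0 nonempty → append to chain.
Insert 943: h=0, bucket 0 nonempty → append to chain.
Final buckets:
0: 379 -> 157 -> 457 -> 811 -> 943
1: 990 -> 834
2: 389
3: .
4: .
5: .

5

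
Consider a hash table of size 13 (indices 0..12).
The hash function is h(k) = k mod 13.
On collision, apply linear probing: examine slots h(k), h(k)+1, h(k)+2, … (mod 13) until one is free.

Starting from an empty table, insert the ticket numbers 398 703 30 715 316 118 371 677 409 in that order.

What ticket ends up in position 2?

398: h=8 → slot 8
703: h=1 → slot 1
30: h=4 → slot 4
715: h=0 → slot 0
316: h=4, probe 4,5 → slot 5
118: h=1, probe 1,2 → slot 2
371: h=7 → slot 7
677: h=1, probe 1,2,3 → slot 3
409: h=6 → slot 6
Table: [715, 703, 118, 677, 30, 316, 409, 371, 398, -, -, -, -]

118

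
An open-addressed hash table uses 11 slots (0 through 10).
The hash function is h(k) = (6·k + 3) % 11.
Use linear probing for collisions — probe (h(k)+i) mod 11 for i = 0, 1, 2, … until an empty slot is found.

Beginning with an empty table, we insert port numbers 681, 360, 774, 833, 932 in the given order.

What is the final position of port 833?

Insert 681: h=8, slot 8 empty -> index 8.
Insert 360: h=7, slot 7 empty -> index 7.
Insert 774: h=5, slot 5 empty -> index 5.
Insert 833: h=7, slots 7,8 occupied -> index 9.
Insert 932: h=7, slots 7,8,9 occupied -> index 10.
Table: [-, -, -, -, -, 774, -, 360, 681, 833, 932]

9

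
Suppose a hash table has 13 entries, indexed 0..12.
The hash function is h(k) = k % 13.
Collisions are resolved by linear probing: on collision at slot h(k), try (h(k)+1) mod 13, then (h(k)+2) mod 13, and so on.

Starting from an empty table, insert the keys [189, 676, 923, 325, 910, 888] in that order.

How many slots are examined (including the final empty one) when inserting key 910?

4

Insert 189: h=7, slot 7 empty -> index 7.
Insert 676: h=0, slot 0 empty -> index 0.
Insert 923: h=0, slot 0 occupied -> index 1.
Insert 325: h=0, slots 0,1 occupied -> index 2.
Insert 910: h=0, slots 0,1,2 occupied -> index 3.
Insert 888: h=4, slot 4 empty -> index 4.
Table: [676, 923, 325, 910, 888, ∅, ∅, 189, ∅, ∅, ∅, ∅, ∅]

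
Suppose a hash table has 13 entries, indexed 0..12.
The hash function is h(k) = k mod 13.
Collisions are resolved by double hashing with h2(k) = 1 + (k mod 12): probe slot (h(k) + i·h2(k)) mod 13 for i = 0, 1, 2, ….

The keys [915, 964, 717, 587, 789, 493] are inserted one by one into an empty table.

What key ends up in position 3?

493

915 hashes to 5; slot 5 is free → place at 5.
964 hashes to 2; slot 2 is free → place at 2.
717 hashes to 2, h2=10; 2 taken → place at 12.
587 hashes to 2, h2=12; 2 taken → place at 1.
789 hashes to 9; slot 9 is free → place at 9.
493 hashes to 12, h2=2; 12,1 taken → place at 3.
Table: [-, 587, 964, 493, -, 915, -, -, -, 789, -, -, 717]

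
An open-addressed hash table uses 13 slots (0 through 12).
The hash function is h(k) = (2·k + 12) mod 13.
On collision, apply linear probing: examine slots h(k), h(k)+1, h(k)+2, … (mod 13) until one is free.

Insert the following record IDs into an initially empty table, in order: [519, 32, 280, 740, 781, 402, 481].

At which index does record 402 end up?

2

Insert 519: h=10, slot 10 empty -> index 10.
Insert 32: h=11, slot 11 empty -> index 11.
Insert 280: h=0, slot 0 empty -> index 0.
Insert 740: h=10, slots 10,11 occupied -> index 12.
Insert 781: h=1, slot 1 empty -> index 1.
Insert 402: h=10, slots 10,11,12,0,1 occupied -> index 2.
Insert 481: h=12, slots 12,0,1,2 occupied -> index 3.
Table: [280, 781, 402, 481, —, —, —, —, —, —, 519, 32, 740]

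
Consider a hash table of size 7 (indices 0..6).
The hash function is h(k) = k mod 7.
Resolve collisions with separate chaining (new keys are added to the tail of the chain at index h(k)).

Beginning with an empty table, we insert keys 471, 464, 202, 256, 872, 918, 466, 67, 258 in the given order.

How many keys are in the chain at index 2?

2

471 -> bucket 2
464 -> bucket 2 (collision)
202 -> bucket 6
256 -> bucket 4
872 -> bucket 4 (collision)
918 -> bucket 1
466 -> bucket 4 (collision)
67 -> bucket 4 (collision)
258 -> bucket 6 (collision)
Final buckets:
0: ∅
1: 918
2: 471 -> 464
3: ∅
4: 256 -> 872 -> 466 -> 67
5: ∅
6: 202 -> 258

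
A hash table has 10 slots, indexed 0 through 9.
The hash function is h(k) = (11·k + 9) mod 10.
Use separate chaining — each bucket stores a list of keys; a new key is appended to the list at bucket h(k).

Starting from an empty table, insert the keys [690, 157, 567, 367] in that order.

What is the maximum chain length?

Insert 690: h=9, bucket 9 empty -> new chain.
Insert 157: h=6, bucket 6 empty -> new chain.
Insert 567: h=6, bucket 6 nonempty -> append to chain.
Insert 367: h=6, bucket 6 nonempty -> append to chain.
Final buckets:
0: -
1: -
2: -
3: -
4: -
5: -
6: 157 -> 567 -> 367
7: -
8: -
9: 690

3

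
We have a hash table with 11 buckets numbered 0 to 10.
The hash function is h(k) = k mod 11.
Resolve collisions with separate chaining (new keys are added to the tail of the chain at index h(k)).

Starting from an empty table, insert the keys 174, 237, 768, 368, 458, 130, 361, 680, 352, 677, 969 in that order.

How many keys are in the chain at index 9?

174 → bucket 9
237 → bucket 6
768 → bucket 9 (collision)
368 → bucket 5
458 → bucket 7
130 → bucket 9 (collision)
361 → bucket 9 (collision)
680 → bucket 9 (collision)
352 → bucket 0
677 → bucket 6 (collision)
969 → bucket 1
Final buckets:
0: 352
1: 969
2: ∅
3: ∅
4: ∅
5: 368
6: 237 -> 677
7: 458
8: ∅
9: 174 -> 768 -> 130 -> 361 -> 680
10: ∅

5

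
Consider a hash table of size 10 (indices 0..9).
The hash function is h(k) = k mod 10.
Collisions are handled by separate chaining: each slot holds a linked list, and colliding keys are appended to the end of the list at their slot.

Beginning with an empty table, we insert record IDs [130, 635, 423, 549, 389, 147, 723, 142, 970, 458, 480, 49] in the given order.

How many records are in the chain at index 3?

2

Insert 130: h=0, bucket 0 empty → new chain.
Insert 635: h=5, bucket 5 empty → new chain.
Insert 423: h=3, bucket 3 empty → new chain.
Insert 549: h=9, bucket 9 empty → new chain.
Insert 389: h=9, bucket 9 nonempty → append to chain.
Insert 147: h=7, bucket 7 empty → new chain.
Insert 723: h=3, bucket 3 nonempty → append to chain.
Insert 142: h=2, bucket 2 empty → new chain.
Insert 970: h=0, bucket 0 nonempty → append to chain.
Insert 458: h=8, bucket 8 empty → new chain.
Insert 480: h=0, bucket 0 nonempty → append to chain.
Insert 49: h=9, bucket 9 nonempty → append to chain.
Final buckets:
0: 130 -> 970 -> 480
1: ∅
2: 142
3: 423 -> 723
4: ∅
5: 635
6: ∅
7: 147
8: 458
9: 549 -> 389 -> 49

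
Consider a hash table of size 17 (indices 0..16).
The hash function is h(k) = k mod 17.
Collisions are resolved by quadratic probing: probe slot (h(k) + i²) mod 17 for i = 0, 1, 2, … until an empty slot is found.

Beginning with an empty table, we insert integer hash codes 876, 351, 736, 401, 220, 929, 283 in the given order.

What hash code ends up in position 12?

Insert 876: h=9, slot 9 empty => index 9.
Insert 351: h=11, slot 11 empty => index 11.
Insert 736: h=5, slot 5 empty => index 5.
Insert 401: h=10, slot 10 empty => index 10.
Insert 220: h=16, slot 16 empty => index 16.
Insert 929: h=11, slot 11 occupied => index 12.
Insert 283: h=11, slots 11,12 occupied => index 15.
Table: [∅, ∅, ∅, ∅, ∅, 736, ∅, ∅, ∅, 876, 401, 351, 929, ∅, ∅, 283, 220]

929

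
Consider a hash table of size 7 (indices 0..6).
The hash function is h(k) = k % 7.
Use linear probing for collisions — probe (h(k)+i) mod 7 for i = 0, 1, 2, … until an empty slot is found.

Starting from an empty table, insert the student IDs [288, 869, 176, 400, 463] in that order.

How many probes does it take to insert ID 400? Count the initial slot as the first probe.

288 hashes to 1; slot 1 is free → place at 1.
869 hashes to 1; 1 taken → place at 2.
176 hashes to 1; 1,2 taken → place at 3.
400 hashes to 1; 1,2,3 taken → place at 4.
463 hashes to 1; 1,2,3,4 taken → place at 5.
Table: [., 288, 869, 176, 400, 463, .]

4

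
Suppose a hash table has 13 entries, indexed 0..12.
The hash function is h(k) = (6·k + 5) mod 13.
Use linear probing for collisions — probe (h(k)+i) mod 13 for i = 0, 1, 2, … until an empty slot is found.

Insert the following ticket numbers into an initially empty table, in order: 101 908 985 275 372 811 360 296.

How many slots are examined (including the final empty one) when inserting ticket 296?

4

101: h=0 → slot 0
908: h=6 → slot 6
985: h=0, probe 0,1 → slot 1
275: h=4 → slot 4
372: h=1, probe 1,2 → slot 2
811: h=9 → slot 9
360: h=7 → slot 7
296: h=0, probe 0,1,2,3 → slot 3
Table: [101, 985, 372, 296, 275, ., 908, 360, ., 811, ., ., .]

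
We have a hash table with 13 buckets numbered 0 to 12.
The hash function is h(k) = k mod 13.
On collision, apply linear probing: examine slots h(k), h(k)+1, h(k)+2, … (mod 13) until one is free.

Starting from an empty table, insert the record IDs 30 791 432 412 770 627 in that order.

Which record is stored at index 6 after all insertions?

30 hashes to 4; slot 4 is free → place at 4.
791 hashes to 11; slot 11 is free → place at 11.
432 hashes to 3; slot 3 is free → place at 3.
412 hashes to 9; slot 9 is free → place at 9.
770 hashes to 3; 3,4 taken → place at 5.
627 hashes to 3; 3,4,5 taken → place at 6.
Table: [—, —, —, 432, 30, 770, 627, —, —, 412, —, 791, —]

627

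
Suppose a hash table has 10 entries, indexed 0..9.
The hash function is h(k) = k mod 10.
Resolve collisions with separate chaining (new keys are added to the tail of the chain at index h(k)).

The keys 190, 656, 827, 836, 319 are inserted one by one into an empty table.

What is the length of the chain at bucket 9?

190 → bucket 0
656 → bucket 6
827 → bucket 7
836 → bucket 6 (collision)
319 → bucket 9
Final buckets:
0: 190
1: ∅
2: ∅
3: ∅
4: ∅
5: ∅
6: 656 -> 836
7: 827
8: ∅
9: 319

1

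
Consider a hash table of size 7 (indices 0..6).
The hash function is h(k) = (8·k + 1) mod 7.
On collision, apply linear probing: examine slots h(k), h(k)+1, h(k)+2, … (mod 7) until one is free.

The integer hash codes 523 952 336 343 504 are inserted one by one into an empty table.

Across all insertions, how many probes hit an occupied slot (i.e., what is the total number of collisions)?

523: h=6 => slot 6
952: h=1 => slot 1
336: h=1, probe 1,2 => slot 2
343: h=1, probe 1,2,3 => slot 3
504: h=1, probe 1,2,3,4 => slot 4
Table: [_, 952, 336, 343, 504, _, 523]

6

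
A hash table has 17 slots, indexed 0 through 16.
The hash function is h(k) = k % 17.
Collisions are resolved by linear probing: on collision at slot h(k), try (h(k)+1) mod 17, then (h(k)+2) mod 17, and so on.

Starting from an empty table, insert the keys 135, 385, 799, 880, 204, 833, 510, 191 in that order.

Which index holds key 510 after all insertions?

135: h=16 => slot 16
385: h=11 => slot 11
799: h=0 => slot 0
880: h=13 => slot 13
204: h=0, probe 0,1 => slot 1
833: h=0, probe 0,1,2 => slot 2
510: h=0, probe 0,1,2,3 => slot 3
191: h=4 => slot 4
Table: [799, 204, 833, 510, 191, —, —, —, —, —, —, 385, —, 880, —, —, 135]

3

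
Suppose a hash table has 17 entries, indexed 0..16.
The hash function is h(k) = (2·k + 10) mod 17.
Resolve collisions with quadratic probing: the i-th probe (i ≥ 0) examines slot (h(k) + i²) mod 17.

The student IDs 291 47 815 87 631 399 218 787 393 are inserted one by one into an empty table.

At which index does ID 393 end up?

6

Insert 291: h=14, slot 14 empty → index 14.
Insert 47: h=2, slot 2 empty → index 2.
Insert 815: h=8, slot 8 empty → index 8.
Insert 87: h=14, slot 14 occupied → index 15.
Insert 631: h=14, slots 14,15 occupied → index 1.
Insert 399: h=9, slot 9 empty → index 9.
Insert 218: h=4, slot 4 empty → index 4.
Insert 787: h=3, slot 3 empty → index 3.
Insert 393: h=14, slots 14,15,1 occupied → index 6.
Table: [-, 631, 47, 787, 218, -, 393, -, 815, 399, -, -, -, -, 291, 87, -]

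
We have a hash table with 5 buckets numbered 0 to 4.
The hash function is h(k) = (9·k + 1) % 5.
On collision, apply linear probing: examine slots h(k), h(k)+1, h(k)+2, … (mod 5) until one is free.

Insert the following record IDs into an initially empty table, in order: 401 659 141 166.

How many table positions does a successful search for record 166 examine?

4

Insert 401: h=0, slot 0 empty -> index 0.
Insert 659: h=2, slot 2 empty -> index 2.
Insert 141: h=0, slot 0 occupied -> index 1.
Insert 166: h=0, slots 0,1,2 occupied -> index 3.
Table: [401, 141, 659, 166, ∅]
Lookup 166: h=0, probe 0,1,2,3 → found at 3.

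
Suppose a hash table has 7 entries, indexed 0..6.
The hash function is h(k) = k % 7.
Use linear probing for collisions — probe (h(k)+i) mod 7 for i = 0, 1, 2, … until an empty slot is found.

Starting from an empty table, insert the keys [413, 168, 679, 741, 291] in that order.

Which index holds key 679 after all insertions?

2

Insert 413: h=0, slot 0 empty => index 0.
Insert 168: h=0, slot 0 occupied => index 1.
Insert 679: h=0, slots 0,1 occupied => index 2.
Insert 741: h=6, slot 6 empty => index 6.
Insert 291: h=4, slot 4 empty => index 4.
Table: [413, 168, 679, _, 291, _, 741]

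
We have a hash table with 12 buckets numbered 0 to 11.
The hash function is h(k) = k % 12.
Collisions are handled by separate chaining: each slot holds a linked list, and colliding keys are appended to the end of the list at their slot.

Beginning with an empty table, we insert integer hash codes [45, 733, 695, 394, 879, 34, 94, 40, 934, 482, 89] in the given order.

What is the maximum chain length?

4

45 → bucket 9
733 → bucket 1
695 → bucket 11
394 → bucket 10
879 → bucket 3
34 → bucket 10 (collision)
94 → bucket 10 (collision)
40 → bucket 4
934 → bucket 10 (collision)
482 → bucket 2
89 → bucket 5
Final buckets:
0: _
1: 733
2: 482
3: 879
4: 40
5: 89
6: _
7: _
8: _
9: 45
10: 394 -> 34 -> 94 -> 934
11: 695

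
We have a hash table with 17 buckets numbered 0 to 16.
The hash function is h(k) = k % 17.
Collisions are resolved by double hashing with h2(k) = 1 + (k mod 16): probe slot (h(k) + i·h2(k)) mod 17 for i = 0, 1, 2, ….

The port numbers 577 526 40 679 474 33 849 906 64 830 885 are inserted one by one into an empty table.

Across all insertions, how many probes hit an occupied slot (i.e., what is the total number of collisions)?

9

Insert 577: h=16, slot 16 empty => index 16.
Insert 526: h=16, h2=15, slot 16 occupied => index 14.
Insert 40: h=6, slot 6 empty => index 6.
Insert 679: h=16, h2=8, slot 16 occupied => index 7.
Insert 474: h=15, slot 15 empty => index 15.
Insert 33: h=16, h2=2, slot 16 occupied => index 1.
Insert 849: h=16, h2=2, slots 16,1 occupied => index 3.
Insert 906: h=5, slot 5 empty => index 5.
Insert 64: h=13, slot 13 empty => index 13.
Insert 830: h=14, h2=15, slot 14 occupied => index 12.
Insert 885: h=1, h2=6, slots 1,7,13 occupied => index 2.
Table: [_, 33, 885, 849, _, 906, 40, 679, _, _, _, _, 830, 64, 526, 474, 577]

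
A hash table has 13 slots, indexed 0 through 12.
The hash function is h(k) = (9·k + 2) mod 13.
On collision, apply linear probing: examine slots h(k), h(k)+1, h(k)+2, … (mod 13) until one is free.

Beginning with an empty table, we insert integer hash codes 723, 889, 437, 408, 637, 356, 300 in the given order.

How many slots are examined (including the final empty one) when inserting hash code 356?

723: h=9 → slot 9
889: h=8 → slot 8
437: h=9, probe 9,10 → slot 10
408: h=8, probe 8,9,10,11 → slot 11
637: h=2 → slot 2
356: h=8, probe 8,9,10,11,12 → slot 12
300: h=11, probe 11,12,0 → slot 0
Table: [300, ∅, 637, ∅, ∅, ∅, ∅, ∅, 889, 723, 437, 408, 356]

5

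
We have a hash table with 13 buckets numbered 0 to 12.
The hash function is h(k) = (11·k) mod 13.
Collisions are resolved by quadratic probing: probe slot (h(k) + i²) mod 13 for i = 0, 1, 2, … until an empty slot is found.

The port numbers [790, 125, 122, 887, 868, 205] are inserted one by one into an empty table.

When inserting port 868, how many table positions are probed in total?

4

Insert 790: h=6, slot 6 empty => index 6.
Insert 125: h=10, slot 10 empty => index 10.
Insert 122: h=3, slot 3 empty => index 3.
Insert 887: h=7, slot 7 empty => index 7.
Insert 868: h=6, slots 6,7,10 occupied => index 2.
Insert 205: h=6, slots 6,7,10,2 occupied => index 9.
Table: [-, -, 868, 122, -, -, 790, 887, -, 205, 125, -, -]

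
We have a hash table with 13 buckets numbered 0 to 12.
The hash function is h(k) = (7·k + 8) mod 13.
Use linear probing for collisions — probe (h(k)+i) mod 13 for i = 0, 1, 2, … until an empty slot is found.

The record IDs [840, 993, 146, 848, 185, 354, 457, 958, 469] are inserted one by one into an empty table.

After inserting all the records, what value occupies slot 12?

840

Insert 840: h=12, slot 12 empty => index 12.
Insert 993: h=4, slot 4 empty => index 4.
Insert 146: h=3, slot 3 empty => index 3.
Insert 848: h=3, slots 3,4 occupied => index 5.
Insert 185: h=3, slots 3,4,5 occupied => index 6.
Insert 354: h=3, slots 3,4,5,6 occupied => index 7.
Insert 457: h=9, slot 9 empty => index 9.
Insert 958: h=6, slots 6,7 occupied => index 8.
Insert 469: h=2, slot 2 empty => index 2.
Table: [-, -, 469, 146, 993, 848, 185, 354, 958, 457, -, -, 840]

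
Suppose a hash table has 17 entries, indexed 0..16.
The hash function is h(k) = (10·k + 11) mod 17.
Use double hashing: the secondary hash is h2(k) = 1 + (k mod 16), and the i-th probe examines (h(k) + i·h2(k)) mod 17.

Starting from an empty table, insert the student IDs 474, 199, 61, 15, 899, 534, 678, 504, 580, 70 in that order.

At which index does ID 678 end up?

15

474 hashes to 8; slot 8 is free => place at 8.
199 hashes to 12; slot 12 is free => place at 12.
61 hashes to 9; slot 9 is free => place at 9.
15 hashes to 8, h2=16; 8 taken => place at 7.
899 hashes to 8, h2=4; 8,12 taken => place at 16.
534 hashes to 13; slot 13 is free => place at 13.
678 hashes to 8, h2=7; 8 taken => place at 15.
504 hashes to 2; slot 2 is free => place at 2.
580 hashes to 14; slot 14 is free => place at 14.
70 hashes to 14, h2=7; 14 taken => place at 4.
Table: [_, _, 504, _, 70, _, _, 15, 474, 61, _, _, 199, 534, 580, 678, 899]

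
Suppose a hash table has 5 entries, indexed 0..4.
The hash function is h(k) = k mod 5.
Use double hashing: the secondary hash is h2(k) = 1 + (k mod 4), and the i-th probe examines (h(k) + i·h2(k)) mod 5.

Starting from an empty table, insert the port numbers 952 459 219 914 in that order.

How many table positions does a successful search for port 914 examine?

3

952 hashes to 2; slot 2 is free → place at 2.
459 hashes to 4; slot 4 is free → place at 4.
219 hashes to 4, h2=4; 4 taken → place at 3.
914 hashes to 4, h2=3; 4,2 taken → place at 0.
Table: [914, —, 952, 219, 459]
Lookup 914: h=4, h2=3, probe 4,2,0 → found at 0.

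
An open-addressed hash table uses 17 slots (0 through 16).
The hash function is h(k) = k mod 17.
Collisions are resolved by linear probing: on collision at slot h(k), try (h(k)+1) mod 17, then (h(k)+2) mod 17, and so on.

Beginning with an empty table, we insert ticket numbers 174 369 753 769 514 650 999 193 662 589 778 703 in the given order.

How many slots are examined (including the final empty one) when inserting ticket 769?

3

Insert 174: h=4, slot 4 empty -> index 4.
Insert 369: h=12, slot 12 empty -> index 12.
Insert 753: h=5, slot 5 empty -> index 5.
Insert 769: h=4, slots 4,5 occupied -> index 6.
Insert 514: h=4, slots 4,5,6 occupied -> index 7.
Insert 650: h=4, slots 4,5,6,7 occupied -> index 8.
Insert 999: h=13, slot 13 empty -> index 13.
Insert 193: h=6, slots 6,7,8 occupied -> index 9.
Insert 662: h=16, slot 16 empty -> index 16.
Insert 589: h=11, slot 11 empty -> index 11.
Insert 778: h=13, slot 13 occupied -> index 14.
Insert 703: h=6, slots 6,7,8,9 occupied -> index 10.
Table: [., ., ., ., 174, 753, 769, 514, 650, 193, 703, 589, 369, 999, 778, ., 662]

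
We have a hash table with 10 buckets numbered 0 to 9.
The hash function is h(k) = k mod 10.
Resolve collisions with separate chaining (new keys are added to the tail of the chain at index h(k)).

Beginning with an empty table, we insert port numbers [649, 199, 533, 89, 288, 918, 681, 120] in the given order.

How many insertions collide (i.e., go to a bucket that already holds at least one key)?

3

649 -> bucket 9
199 -> bucket 9 (collision)
533 -> bucket 3
89 -> bucket 9 (collision)
288 -> bucket 8
918 -> bucket 8 (collision)
681 -> bucket 1
120 -> bucket 0
Final buckets:
0: 120
1: 681
2: -
3: 533
4: -
5: -
6: -
7: -
8: 288 -> 918
9: 649 -> 199 -> 89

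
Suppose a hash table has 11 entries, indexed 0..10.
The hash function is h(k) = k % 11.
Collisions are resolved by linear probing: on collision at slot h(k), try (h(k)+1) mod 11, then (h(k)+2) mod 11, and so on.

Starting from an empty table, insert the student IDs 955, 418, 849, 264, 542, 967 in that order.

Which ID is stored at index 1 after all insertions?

264

Insert 955: h=9, slot 9 empty → index 9.
Insert 418: h=0, slot 0 empty → index 0.
Insert 849: h=2, slot 2 empty → index 2.
Insert 264: h=0, slot 0 occupied → index 1.
Insert 542: h=3, slot 3 empty → index 3.
Insert 967: h=10, slot 10 empty → index 10.
Table: [418, 264, 849, 542, -, -, -, -, -, 955, 967]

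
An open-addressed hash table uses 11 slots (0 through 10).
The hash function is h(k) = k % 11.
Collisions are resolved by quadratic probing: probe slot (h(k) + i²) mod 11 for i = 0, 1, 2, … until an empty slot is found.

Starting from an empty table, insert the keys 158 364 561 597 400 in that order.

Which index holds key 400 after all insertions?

5

158: h=4 -> slot 4
364: h=1 -> slot 1
561: h=0 -> slot 0
597: h=3 -> slot 3
400: h=4, probe 4,5 -> slot 5
Table: [561, 364, —, 597, 158, 400, —, —, —, —, —]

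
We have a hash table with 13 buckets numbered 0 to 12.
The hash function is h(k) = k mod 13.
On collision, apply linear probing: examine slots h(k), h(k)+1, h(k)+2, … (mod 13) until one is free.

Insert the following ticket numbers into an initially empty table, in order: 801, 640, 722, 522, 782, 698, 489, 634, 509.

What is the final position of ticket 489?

801 hashes to 8; slot 8 is free → place at 8.
640 hashes to 3; slot 3 is free → place at 3.
722 hashes to 7; slot 7 is free → place at 7.
522 hashes to 2; slot 2 is free → place at 2.
782 hashes to 2; 2,3 taken → place at 4.
698 hashes to 9; slot 9 is free → place at 9.
489 hashes to 8; 8,9 taken → place at 10.
634 hashes to 10; 10 taken → place at 11.
509 hashes to 2; 2,3,4 taken → place at 5.
Table: [∅, ∅, 522, 640, 782, 509, ∅, 722, 801, 698, 489, 634, ∅]

10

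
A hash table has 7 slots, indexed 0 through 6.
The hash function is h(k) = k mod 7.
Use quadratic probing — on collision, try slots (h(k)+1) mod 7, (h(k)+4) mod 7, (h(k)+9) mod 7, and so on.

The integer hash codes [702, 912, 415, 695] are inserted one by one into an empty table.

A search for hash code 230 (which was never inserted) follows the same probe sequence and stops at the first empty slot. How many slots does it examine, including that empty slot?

2

702 hashes to 2; slot 2 is free -> place at 2.
912 hashes to 2; 2 taken -> place at 3.
415 hashes to 2; 2,3 taken -> place at 6.
695 hashes to 2; 2,3,6 taken -> place at 4.
Table: [∅, ∅, 702, 912, 695, ∅, 415]
Lookup 230: h=6, probe 6,0 → slot 0 empty, not found.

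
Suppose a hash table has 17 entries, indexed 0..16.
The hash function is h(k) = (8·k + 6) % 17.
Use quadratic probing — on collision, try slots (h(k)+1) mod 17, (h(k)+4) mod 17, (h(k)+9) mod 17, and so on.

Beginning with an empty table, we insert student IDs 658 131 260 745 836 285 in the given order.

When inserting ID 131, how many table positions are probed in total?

2

Insert 658: h=0, slot 0 empty → index 0.
Insert 131: h=0, slot 0 occupied → index 1.
Insert 260: h=12, slot 12 empty → index 12.
Insert 745: h=16, slot 16 empty → index 16.
Insert 836: h=13, slot 13 empty → index 13.
Insert 285: h=8, slot 8 empty → index 8.
Table: [658, 131, ., ., ., ., ., ., 285, ., ., ., 260, 836, ., ., 745]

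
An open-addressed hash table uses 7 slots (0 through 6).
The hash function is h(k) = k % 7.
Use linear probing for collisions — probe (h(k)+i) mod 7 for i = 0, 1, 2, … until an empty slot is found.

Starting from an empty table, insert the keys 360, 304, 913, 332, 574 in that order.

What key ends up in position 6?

332

360: h=3 -> slot 3
304: h=3, probe 3,4 -> slot 4
913: h=3, probe 3,4,5 -> slot 5
332: h=3, probe 3,4,5,6 -> slot 6
574: h=0 -> slot 0
Table: [574, ., ., 360, 304, 913, 332]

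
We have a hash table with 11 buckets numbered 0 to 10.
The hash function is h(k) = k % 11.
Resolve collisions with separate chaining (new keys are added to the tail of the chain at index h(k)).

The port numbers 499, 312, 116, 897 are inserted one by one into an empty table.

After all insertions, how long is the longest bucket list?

Insert 499: h=4, bucket 4 empty → new chain.
Insert 312: h=4, bucket 4 nonempty → append to chain.
Insert 116: h=6, bucket 6 empty → new chain.
Insert 897: h=6, bucket 6 nonempty → append to chain.
Final buckets:
0: .
1: .
2: .
3: .
4: 499 -> 312
5: .
6: 116 -> 897
7: .
8: .
9: .
10: .

2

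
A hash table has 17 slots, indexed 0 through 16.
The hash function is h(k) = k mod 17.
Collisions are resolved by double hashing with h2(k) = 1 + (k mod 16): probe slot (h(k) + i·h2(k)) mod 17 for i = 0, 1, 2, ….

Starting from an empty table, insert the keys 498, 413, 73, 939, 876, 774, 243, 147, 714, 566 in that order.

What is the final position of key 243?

13

498 hashes to 5; slot 5 is free => place at 5.
413 hashes to 5, h2=14; 5 taken => place at 2.
73 hashes to 5, h2=10; 5 taken => place at 15.
939 hashes to 4; slot 4 is free => place at 4.
876 hashes to 9; slot 9 is free => place at 9.
774 hashes to 9, h2=7; 9 taken => place at 16.
243 hashes to 5, h2=4; 5,9 taken => place at 13.
147 hashes to 11; slot 11 is free => place at 11.
714 hashes to 0; slot 0 is free => place at 0.
566 hashes to 5, h2=7; 5 taken => place at 12.
Table: [714, -, 413, -, 939, 498, -, -, -, 876, -, 147, 566, 243, -, 73, 774]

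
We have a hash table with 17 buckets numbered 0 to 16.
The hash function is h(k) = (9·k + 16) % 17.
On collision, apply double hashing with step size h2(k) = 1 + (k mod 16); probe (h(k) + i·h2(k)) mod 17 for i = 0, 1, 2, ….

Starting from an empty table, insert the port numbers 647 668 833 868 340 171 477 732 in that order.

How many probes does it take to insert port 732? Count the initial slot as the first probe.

647: h=8 => slot 8
668: h=10 => slot 10
833: h=16 => slot 16
868: h=8, h2=5, probe 8,13 => slot 13
340: h=16, h2=5, probe 16,4 => slot 4
171: h=8, h2=12, probe 8,3 => slot 3
477: h=8, h2=14, probe 8,5 => slot 5
732: h=8, h2=13, probe 8,4,0 => slot 0
Table: [732, ∅, ∅, 171, 340, 477, ∅, ∅, 647, ∅, 668, ∅, ∅, 868, ∅, ∅, 833]

3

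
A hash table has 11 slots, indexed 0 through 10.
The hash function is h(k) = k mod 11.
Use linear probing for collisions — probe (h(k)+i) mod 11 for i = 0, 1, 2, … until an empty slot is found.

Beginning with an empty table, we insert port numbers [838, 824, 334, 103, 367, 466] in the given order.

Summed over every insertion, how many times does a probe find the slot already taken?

Insert 838: h=2, slot 2 empty -> index 2.
Insert 824: h=10, slot 10 empty -> index 10.
Insert 334: h=4, slot 4 empty -> index 4.
Insert 103: h=4, slot 4 occupied -> index 5.
Insert 367: h=4, slots 4,5 occupied -> index 6.
Insert 466: h=4, slots 4,5,6 occupied -> index 7.
Table: [-, -, 838, -, 334, 103, 367, 466, -, -, 824]

6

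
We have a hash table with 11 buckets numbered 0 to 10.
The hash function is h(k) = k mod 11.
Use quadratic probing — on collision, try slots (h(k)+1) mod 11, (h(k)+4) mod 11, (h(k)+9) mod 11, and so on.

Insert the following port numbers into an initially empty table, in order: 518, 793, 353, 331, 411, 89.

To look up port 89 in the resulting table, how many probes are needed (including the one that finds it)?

518: h=1 => slot 1
793: h=1, probe 1,2 => slot 2
353: h=1, probe 1,2,5 => slot 5
331: h=1, probe 1,2,5,10 => slot 10
411: h=4 => slot 4
89: h=1, probe 1,2,5,10,6 => slot 6
Table: [—, 518, 793, —, 411, 353, 89, —, —, —, 331]
Lookup 89: h=1, probe 1,2,5,10,6 → found at 6.

5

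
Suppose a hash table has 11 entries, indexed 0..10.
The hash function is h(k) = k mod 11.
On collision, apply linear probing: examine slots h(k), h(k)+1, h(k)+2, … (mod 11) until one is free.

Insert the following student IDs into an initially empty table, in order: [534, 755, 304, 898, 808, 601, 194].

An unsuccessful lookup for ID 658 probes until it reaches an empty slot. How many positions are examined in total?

4

Insert 534: h=6, slot 6 empty => index 6.
Insert 755: h=7, slot 7 empty => index 7.
Insert 304: h=7, slot 7 occupied => index 8.
Insert 898: h=7, slots 7,8 occupied => index 9.
Insert 808: h=5, slot 5 empty => index 5.
Insert 601: h=7, slots 7,8,9 occupied => index 10.
Insert 194: h=7, slots 7,8,9,10 occupied => index 0.
Table: [194, ∅, ∅, ∅, ∅, 808, 534, 755, 304, 898, 601]
Lookup 658: h=9, probe 9,10,0,1 → slot 1 empty, not found.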